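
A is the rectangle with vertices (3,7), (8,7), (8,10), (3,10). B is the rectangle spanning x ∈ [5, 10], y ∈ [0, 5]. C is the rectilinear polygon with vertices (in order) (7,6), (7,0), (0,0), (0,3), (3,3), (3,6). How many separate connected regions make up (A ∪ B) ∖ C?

2

(A ∪ B) ∖ C splits into 2 disjoint pieces (area 15, area 15).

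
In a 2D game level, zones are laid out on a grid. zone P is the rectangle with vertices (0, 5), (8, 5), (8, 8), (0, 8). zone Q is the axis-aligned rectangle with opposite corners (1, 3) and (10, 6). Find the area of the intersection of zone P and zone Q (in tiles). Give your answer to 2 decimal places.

7.00

|zone P∩zone Q|: x∈[1,8], y∈[5,6] → 7·1 = 7.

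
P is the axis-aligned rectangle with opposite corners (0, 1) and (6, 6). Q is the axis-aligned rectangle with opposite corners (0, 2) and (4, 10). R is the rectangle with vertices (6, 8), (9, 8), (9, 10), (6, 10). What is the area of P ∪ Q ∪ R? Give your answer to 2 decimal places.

52.00

By inclusion–exclusion:
Individual areas: |P| = 30, |Q| = 32, |R| = 6.
|P∩Q|: x∈[0,4], y∈[2,6] → 4·4 = 16.
|P∩R| = 0 (no overlap).
|Q∩R| = 0 (no overlap).
|P∩Q∩R| = 0.
|P ∪ Q ∪ R| = 68 − 16 + 0 = 52.00.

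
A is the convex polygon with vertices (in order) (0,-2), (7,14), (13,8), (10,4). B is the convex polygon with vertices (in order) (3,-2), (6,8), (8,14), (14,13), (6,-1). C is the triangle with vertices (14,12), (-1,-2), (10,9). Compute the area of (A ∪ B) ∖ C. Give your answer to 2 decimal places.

|A ∪ B| = 103.526.
|(A ∪ B) ∩ C| = 5.2876.
|(A ∪ B) ∖ C| = 103.526 − 5.2876 = 98.24.

98.24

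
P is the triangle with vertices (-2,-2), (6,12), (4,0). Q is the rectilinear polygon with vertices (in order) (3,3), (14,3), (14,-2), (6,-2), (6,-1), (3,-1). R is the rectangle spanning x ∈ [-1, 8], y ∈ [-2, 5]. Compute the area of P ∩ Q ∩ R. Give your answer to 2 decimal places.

3.92

The intersection is the polygon with vertices (3,-0.333), (3,3), (4.5,3), (4,0).
By the shoelace formula its area is 3.92.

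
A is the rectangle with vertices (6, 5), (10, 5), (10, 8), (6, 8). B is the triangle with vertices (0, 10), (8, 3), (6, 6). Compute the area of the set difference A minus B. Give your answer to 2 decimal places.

11.67

|A| = 12, |A∩B| = 0.3333.
|A ∖ B| = |A| − |A∩B| = 12 − 0.3333 = 11.67.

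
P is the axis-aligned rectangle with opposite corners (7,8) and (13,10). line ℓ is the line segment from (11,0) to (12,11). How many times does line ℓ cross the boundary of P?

2

The segment meets the boundary at (11.909,10), (11.727,8).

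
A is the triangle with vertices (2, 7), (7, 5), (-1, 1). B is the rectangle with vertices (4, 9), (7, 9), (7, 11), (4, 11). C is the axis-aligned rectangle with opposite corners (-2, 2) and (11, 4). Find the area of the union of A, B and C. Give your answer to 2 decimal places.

44.00

By inclusion–exclusion:
Individual areas: |A| = 18, |B| = 6, |C| = 26.
|A∩B| = 0.
|A∩C| = 6.
|B∩C| = 0 (no overlap).
|A∩B∩C| = 0.
|A ∪ B ∪ C| = 50 − 6 + 0 = 44.00.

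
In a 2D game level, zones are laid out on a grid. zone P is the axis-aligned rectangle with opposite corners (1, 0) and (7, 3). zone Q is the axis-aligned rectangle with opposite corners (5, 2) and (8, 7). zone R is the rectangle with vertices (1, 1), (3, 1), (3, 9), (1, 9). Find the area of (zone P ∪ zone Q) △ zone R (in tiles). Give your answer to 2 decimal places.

|zone P ∪ zone Q| = 31.
|(zone P ∪ zone Q) ∩ zone R| = 4.
|(zone P ∪ zone Q) △ zone R| = 31 + 16 − 8 = 39.00.

39.00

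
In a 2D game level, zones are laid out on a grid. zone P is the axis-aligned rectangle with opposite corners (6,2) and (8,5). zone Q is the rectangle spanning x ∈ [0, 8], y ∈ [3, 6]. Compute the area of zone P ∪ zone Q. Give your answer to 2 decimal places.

26.00

By inclusion–exclusion:
Individual areas: |zone P| = 6, |zone Q| = 24.
|zone P∩zone Q|: x∈[6,8], y∈[3,5] → 2·2 = 4.
|zone P ∪ zone Q| = 30 − 4 = 26.00.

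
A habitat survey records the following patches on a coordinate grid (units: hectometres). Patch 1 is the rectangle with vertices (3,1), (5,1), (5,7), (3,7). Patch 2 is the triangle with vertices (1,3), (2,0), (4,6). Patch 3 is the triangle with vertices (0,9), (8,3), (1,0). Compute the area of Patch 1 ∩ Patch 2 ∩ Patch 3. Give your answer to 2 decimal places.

The intersection is the polygon with vertices (4,6), (3,3), (3,5).
By the shoelace formula its area is 1.00.

1.00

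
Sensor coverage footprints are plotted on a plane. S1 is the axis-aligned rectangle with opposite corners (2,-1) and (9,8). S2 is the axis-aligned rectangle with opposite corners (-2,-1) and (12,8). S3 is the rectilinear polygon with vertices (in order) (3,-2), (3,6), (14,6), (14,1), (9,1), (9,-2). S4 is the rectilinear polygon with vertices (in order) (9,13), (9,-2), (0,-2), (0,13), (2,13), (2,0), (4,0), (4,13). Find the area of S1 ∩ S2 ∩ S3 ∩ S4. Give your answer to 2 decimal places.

The intersection is the polygon with vertices (3,0), (4,0), (4,6), (9,6), (9,1), (9,-1), (3,-1).
By the shoelace formula its area is 36.00.

36.00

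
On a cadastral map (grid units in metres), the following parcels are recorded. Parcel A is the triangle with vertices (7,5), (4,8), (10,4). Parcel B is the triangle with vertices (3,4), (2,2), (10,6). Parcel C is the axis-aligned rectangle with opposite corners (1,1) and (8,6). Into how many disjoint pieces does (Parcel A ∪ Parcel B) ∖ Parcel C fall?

2

(Parcel A ∪ Parcel B) ∖ Parcel C splits into 2 disjoint pieces (area 1, area 1.0476).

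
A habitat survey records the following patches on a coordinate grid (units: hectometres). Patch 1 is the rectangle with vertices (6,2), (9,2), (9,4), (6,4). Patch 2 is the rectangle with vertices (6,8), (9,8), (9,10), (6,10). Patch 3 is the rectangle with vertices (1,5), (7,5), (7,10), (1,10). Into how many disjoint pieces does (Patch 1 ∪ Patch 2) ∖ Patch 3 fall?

2

(Patch 1 ∪ Patch 2) ∖ Patch 3 splits into 2 disjoint pieces (area 6, area 4).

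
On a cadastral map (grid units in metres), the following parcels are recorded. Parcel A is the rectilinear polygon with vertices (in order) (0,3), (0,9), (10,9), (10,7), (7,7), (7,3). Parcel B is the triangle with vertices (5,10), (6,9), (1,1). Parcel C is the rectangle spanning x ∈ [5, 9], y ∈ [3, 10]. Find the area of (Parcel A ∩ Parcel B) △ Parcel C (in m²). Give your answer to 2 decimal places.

31.82

|Parcel A ∩ Parcel B| = 5.4167.
|(Parcel A ∩ Parcel B) ∩ Parcel C| = 0.8.
|(Parcel A ∩ Parcel B) △ Parcel C| = 5.4167 + 28 − 1.6 = 31.82.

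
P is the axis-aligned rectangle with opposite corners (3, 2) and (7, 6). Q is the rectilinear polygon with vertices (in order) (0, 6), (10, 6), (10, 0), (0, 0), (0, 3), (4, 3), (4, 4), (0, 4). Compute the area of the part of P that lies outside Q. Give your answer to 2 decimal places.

|P| = 16, |P∩Q| = 15.
|P ∖ Q| = |P| − |P∩Q| = 16 − 15 = 1.00.

1.00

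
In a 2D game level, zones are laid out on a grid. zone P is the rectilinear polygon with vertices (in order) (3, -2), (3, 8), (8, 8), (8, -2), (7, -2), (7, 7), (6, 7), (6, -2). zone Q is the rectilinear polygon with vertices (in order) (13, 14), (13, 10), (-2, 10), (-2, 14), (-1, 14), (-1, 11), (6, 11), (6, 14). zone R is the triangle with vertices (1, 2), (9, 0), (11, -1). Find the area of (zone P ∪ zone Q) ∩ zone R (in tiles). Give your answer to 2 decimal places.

0.85

|zone P ∪ zone Q| = 80.
|(zone P ∪ zone Q) ∩ zone R| = 0.85.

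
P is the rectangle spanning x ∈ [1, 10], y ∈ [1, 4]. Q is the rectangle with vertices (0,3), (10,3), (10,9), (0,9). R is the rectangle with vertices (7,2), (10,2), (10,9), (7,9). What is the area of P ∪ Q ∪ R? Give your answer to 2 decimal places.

78.00

By inclusion–exclusion:
Individual areas: |P| = 27, |Q| = 60, |R| = 21.
|P∩Q|: x∈[1,10], y∈[3,4] → 9·1 = 9.
|P∩R|: x∈[7,10], y∈[2,4] → 3·2 = 6.
|Q∩R|: x∈[7,10], y∈[3,9] → 3·6 = 18.
|P∩Q∩R| = 3.
|P ∪ Q ∪ R| = 108 − 33 + 3 = 78.00.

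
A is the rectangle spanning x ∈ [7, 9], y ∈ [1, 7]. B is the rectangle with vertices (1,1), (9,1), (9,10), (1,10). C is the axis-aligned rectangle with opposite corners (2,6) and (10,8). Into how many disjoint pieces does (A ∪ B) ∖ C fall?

1

(A ∪ B) ∖ C is a single connected region.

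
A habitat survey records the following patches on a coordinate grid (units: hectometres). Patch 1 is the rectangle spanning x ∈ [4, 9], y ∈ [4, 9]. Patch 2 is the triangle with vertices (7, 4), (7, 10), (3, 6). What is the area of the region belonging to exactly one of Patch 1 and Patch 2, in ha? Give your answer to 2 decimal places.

|Patch 1| = 25, |Patch 2| = 12, |Patch 1∩Patch 2| = 10.75.
|Patch 1 △ Patch 2| = |Patch 1| + |Patch 2| − 2·|Patch 1∩Patch 2| = 25 + 12 − 21.5 = 15.50.

15.50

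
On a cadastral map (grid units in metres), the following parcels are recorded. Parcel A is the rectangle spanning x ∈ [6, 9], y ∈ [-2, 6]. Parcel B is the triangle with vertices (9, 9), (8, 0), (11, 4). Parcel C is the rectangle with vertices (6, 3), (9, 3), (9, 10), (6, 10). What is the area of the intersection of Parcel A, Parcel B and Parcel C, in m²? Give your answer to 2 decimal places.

1.50

The intersection is the polygon with vertices (9,3), (8.333,3), (8.667,6), (9,6).
By the shoelace formula its area is 1.50.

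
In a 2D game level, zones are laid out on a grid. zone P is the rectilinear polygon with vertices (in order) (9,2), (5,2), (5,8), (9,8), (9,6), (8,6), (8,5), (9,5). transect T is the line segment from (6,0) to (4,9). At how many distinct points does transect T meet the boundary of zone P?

The segment meets the boundary at (5,4.5), (5.556,2).

2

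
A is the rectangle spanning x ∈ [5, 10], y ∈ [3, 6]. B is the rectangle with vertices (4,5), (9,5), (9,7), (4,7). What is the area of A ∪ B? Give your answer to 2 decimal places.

21.00

By inclusion–exclusion:
Individual areas: |A| = 15, |B| = 10.
|A∩B|: x∈[5,9], y∈[5,6] → 4·1 = 4.
|A ∪ B| = 25 − 4 = 21.00.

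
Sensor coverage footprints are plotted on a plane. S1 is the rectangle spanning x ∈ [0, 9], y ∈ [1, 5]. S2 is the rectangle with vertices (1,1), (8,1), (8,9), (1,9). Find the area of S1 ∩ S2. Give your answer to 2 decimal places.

|S1∩S2|: x∈[1,8], y∈[1,5] → 7·4 = 28.

28.00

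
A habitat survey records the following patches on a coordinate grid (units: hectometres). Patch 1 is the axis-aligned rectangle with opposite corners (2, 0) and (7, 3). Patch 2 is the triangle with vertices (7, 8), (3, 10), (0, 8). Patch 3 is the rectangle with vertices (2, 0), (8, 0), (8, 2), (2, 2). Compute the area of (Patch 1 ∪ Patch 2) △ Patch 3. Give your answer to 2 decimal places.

14.00

|Patch 1 ∪ Patch 2| = 22.
|(Patch 1 ∪ Patch 2) ∩ Patch 3| = 10.
|(Patch 1 ∪ Patch 2) △ Patch 3| = 22 + 12 − 20 = 14.00.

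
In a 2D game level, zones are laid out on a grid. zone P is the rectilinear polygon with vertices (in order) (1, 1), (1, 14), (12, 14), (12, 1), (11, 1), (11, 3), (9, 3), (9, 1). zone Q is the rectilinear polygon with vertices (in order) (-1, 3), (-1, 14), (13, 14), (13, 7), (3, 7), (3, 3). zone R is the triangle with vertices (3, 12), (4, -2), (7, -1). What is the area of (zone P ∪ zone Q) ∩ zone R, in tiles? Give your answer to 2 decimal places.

The region (zone P ∪ zone Q) ∩ zone R is the polygon with vertices (3.786,1), (3,12), (6.385,1).
By the shoelace formula its area is 14.29.

14.29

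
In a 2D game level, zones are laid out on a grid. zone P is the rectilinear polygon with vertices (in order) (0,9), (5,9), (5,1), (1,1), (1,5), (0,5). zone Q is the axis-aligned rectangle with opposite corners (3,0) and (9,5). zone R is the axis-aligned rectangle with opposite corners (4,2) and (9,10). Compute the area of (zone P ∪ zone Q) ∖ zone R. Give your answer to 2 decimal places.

39.00

|zone P ∪ zone Q| = 58.
|(zone P ∪ zone Q) ∩ zone R| = 19.
|(zone P ∪ zone Q) ∖ zone R| = 58 − 19 = 39.00.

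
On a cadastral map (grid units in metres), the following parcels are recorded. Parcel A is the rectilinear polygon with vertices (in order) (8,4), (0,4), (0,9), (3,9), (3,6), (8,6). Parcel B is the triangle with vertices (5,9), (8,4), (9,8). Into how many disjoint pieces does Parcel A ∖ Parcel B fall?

Parcel A ∖ Parcel B is a single connected region.

1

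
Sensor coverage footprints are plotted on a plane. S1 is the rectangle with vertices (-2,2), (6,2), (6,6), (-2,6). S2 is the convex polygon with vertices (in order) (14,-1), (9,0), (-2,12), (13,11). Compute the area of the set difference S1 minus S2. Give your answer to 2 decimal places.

|S1| = 32, |S1∩S2| = 3.4091.
|S1 ∖ S2| = |S1| − |S1∩S2| = 32 − 3.4091 = 28.59.

28.59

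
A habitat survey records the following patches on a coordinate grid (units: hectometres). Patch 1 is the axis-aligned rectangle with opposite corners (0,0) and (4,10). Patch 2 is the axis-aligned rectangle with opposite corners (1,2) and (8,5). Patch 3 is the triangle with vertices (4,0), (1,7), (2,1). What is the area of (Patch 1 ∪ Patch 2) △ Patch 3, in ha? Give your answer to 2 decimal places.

|Patch 1 ∪ Patch 2| = 52.
|(Patch 1 ∪ Patch 2) ∩ Patch 3| = 5.5.
|(Patch 1 ∪ Patch 2) △ Patch 3| = 52 + 5.5 − 11 = 46.50.

46.50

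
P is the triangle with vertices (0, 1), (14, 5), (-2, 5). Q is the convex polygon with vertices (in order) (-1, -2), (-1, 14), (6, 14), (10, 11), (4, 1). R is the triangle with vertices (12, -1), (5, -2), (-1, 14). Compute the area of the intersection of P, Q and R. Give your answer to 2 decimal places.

The intersection is the polygon with vertices (6.4,5), (4.828,2.379), (3.5,2), (2.375,5).
By the shoelace formula its area is 7.48.

7.48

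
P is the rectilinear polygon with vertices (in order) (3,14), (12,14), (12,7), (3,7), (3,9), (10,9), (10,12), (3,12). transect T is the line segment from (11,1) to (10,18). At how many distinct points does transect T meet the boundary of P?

The segment meets the boundary at (10.235,14), (10.647,7).

2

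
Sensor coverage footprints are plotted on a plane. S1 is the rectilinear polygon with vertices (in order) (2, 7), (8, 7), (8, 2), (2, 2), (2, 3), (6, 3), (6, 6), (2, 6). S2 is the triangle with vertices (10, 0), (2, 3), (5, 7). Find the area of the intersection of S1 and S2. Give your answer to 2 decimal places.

7.80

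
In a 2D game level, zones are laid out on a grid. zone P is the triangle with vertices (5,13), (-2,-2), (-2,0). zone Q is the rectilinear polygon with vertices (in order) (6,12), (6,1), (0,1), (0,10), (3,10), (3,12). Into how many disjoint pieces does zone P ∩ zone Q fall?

1

zone P ∩ zone Q is a single connected region.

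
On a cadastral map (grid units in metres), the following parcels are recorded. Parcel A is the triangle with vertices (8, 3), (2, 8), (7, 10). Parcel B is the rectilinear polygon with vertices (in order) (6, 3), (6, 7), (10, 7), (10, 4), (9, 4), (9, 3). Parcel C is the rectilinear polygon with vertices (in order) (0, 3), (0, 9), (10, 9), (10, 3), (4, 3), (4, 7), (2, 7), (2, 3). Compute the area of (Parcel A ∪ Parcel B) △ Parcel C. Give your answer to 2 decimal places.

26.87

|Parcel A ∪ Parcel B| = 28.3095.
|(Parcel A ∪ Parcel B) ∩ Parcel C| = 26.7214.
|(Parcel A ∪ Parcel B) △ Parcel C| = 28.3095 + 52 − 53.4429 = 26.87.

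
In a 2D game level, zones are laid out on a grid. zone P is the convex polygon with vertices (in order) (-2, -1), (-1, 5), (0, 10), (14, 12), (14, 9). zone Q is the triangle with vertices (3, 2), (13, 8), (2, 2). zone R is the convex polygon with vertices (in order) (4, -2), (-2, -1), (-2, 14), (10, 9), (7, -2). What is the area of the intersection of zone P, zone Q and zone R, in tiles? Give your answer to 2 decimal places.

1.37

The intersection is the polygon with vertices (2,2), (8.286,5.429), (2.8,2).
By the shoelace formula its area is 1.37.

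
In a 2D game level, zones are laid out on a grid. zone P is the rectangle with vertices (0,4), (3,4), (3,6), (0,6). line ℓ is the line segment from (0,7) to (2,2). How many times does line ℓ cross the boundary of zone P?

2

The segment meets the boundary at (1.2,4), (0.4,6).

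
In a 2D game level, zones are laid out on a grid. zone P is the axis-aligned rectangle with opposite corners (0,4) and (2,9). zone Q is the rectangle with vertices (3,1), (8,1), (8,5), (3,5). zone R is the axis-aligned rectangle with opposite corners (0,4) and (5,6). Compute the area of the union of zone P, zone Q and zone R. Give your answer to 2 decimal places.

34.00

By inclusion–exclusion:
Individual areas: |zone P| = 10, |zone Q| = 20, |zone R| = 10.
|zone P∩zone Q| = 0 (no overlap).
|zone P∩zone R|: x∈[0,2], y∈[4,6] → 2·2 = 4.
|zone Q∩zone R|: x∈[3,5], y∈[4,5] → 2·1 = 2.
|zone P∩zone Q∩zone R| = 0.
|zone P ∪ zone Q ∪ zone R| = 40 − 6 + 0 = 34.00.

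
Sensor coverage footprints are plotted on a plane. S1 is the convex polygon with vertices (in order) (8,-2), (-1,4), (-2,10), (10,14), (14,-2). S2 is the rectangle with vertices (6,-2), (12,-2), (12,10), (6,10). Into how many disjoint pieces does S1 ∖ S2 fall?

S1 ∖ S2 splits into 2 disjoint pieces (area 87.3333, area 8).

2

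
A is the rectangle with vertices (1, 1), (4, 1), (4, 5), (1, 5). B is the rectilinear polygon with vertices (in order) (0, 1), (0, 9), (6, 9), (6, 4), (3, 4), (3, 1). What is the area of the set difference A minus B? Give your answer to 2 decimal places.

3.00

|A| = 12, |A∩B| = 9.
|A ∖ B| = |A| − |A∩B| = 12 − 9 = 3.00.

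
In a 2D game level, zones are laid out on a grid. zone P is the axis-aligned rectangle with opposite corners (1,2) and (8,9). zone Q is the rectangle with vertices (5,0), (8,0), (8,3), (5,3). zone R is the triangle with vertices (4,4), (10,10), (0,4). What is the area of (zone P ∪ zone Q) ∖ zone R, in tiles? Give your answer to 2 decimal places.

|zone P ∪ zone Q| = 55.
|(zone P ∪ zone Q) ∩ zone R| = 10.9.
|(zone P ∪ zone Q) ∖ zone R| = 55 − 10.9 = 44.10.

44.10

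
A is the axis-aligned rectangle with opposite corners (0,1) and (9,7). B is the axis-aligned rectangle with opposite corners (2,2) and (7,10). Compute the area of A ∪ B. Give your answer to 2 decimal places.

By inclusion–exclusion:
Individual areas: |A| = 54, |B| = 40.
|A∩B|: x∈[2,7], y∈[2,7] → 5·5 = 25.
|A ∪ B| = 94 − 25 = 69.00.

69.00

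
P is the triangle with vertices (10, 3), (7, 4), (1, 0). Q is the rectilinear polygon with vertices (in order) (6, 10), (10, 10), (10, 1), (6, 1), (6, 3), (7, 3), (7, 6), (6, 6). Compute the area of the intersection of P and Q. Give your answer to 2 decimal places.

4.17

The intersection is the polygon with vertices (10,3), (6,1.667), (6,3), (7,3), (7,4).
By the shoelace formula its area is 4.17.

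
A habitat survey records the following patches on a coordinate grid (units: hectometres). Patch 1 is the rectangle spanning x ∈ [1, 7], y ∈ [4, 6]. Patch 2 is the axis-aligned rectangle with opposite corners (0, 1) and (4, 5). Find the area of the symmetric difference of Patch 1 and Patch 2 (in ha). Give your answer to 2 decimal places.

22.00

|Patch 1∩Patch 2|: x∈[1,4], y∈[4,5] → 3·1 = 3.
|Patch 1 △ Patch 2| = |Patch 1| + |Patch 2| − 2·|Patch 1∩Patch 2| = 12 + 16 − 6 = 22.00.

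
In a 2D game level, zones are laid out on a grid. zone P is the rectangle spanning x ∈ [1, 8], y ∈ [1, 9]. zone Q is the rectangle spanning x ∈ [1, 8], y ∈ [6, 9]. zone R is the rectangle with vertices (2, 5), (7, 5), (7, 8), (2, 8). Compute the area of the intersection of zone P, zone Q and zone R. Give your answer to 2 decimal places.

The intersection is the polygon with vertices (2,6), (2,8), (7,8), (7,6).
By the shoelace formula its area is 10.00.

10.00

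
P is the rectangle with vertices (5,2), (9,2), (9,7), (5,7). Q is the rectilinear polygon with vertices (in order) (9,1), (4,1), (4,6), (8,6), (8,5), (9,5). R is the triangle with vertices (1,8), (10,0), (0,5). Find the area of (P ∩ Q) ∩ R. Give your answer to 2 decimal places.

The region (P ∩ Q) ∩ R is the polygon with vertices (6,2), (5,2.5), (5,4.444), (7.75,2).
By the shoelace formula its area is 3.11.

3.11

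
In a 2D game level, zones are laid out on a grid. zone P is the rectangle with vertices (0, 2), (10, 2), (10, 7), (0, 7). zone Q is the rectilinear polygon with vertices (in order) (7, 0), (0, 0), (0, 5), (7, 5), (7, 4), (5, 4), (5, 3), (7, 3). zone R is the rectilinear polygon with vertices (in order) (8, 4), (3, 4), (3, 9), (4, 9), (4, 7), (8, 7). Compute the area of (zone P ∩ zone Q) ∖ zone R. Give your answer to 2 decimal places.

15.00

|zone P ∩ zone Q| = 19.
|(zone P ∩ zone Q) ∩ zone R| = 4.
|(zone P ∩ zone Q) ∖ zone R| = 19 − 4 = 15.00.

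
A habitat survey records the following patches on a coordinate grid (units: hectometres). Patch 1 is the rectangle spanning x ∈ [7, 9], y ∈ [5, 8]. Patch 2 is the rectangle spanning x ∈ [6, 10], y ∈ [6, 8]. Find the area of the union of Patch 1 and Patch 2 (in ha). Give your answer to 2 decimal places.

10.00

By inclusion–exclusion:
Individual areas: |Patch 1| = 6, |Patch 2| = 8.
|Patch 1∩Patch 2|: x∈[7,9], y∈[6,8] → 2·2 = 4.
|Patch 1 ∪ Patch 2| = 14 − 4 = 10.00.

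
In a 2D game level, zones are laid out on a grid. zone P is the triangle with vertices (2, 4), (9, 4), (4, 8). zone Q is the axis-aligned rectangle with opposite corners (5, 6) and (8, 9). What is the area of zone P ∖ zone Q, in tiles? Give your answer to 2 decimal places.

13.10

|zone P| = 14, |zone P∩zone Q| = 0.9.
|zone P ∖ zone Q| = |zone P| − |zone P∩zone Q| = 14 − 0.9 = 13.10.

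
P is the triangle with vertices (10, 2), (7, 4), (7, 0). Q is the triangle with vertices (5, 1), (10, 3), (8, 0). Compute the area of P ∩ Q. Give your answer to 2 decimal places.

3.31

The intersection is the polygon with vertices (9.539,2.308), (8.8,1.2), (7.333,0.222), (7,0.333), (7,1.8), (9.062,2.625).
By the shoelace formula its area is 3.31.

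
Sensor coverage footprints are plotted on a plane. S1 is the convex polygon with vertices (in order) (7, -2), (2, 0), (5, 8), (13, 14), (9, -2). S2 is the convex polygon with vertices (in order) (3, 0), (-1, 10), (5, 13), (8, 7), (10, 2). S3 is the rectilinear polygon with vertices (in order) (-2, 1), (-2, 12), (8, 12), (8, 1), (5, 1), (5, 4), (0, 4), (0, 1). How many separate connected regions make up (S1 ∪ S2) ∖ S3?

(S1 ∪ S2) ∖ S3 splits into 2 disjoint pieces (area 60.4702, area 1.25).

2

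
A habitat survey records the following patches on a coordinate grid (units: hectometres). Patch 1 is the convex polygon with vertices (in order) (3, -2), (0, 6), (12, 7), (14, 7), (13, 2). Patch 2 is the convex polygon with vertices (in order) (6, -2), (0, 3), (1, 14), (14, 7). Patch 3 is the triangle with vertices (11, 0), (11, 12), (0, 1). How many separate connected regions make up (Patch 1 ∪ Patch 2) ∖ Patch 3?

3

(Patch 1 ∪ Patch 2) ∖ Patch 3 splits into 3 disjoint pieces (area 52.792, area 15.7231, area 10.5965).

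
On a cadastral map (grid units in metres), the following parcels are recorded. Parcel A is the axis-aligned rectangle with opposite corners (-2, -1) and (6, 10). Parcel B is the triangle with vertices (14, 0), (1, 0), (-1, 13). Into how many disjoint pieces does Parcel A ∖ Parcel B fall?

2

Parcel A ∖ Parcel B splits into 2 disjoint pieces (area 30.3077, area 5.4256).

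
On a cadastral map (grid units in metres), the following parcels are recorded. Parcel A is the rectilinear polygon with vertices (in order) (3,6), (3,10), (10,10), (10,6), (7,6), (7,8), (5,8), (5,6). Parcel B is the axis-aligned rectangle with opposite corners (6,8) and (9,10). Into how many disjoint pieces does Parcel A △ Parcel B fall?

Parcel A △ Parcel B splits into 2 disjoint pieces (area 10, area 8).

2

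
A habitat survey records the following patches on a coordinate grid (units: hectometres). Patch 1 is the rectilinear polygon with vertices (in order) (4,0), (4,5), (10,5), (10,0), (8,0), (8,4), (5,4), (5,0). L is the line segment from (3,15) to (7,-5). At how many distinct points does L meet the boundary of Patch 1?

2

The segment meets the boundary at (5.2,4), (5,5).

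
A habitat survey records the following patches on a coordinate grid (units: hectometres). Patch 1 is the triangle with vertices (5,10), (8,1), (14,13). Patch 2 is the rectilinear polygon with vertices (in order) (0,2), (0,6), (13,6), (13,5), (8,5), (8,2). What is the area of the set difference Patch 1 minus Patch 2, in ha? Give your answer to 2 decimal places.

|Patch 1| = 45, |Patch 1∩Patch 2| = 6.25.
|Patch 1 ∖ Patch 2| = |Patch 1| − |Patch 1∩Patch 2| = 45 − 6.25 = 38.75.

38.75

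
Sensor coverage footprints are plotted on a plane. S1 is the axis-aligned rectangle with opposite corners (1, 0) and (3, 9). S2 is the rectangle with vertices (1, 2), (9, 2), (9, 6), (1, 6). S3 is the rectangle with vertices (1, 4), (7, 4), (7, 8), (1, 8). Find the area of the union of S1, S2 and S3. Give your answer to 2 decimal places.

By inclusion–exclusion:
Individual areas: |S1| = 18, |S2| = 32, |S3| = 24.
|S1∩S2|: x∈[1,3], y∈[2,6] → 2·4 = 8.
|S1∩S3|: x∈[1,3], y∈[4,8] → 2·4 = 8.
|S2∩S3|: x∈[1,7], y∈[4,6] → 6·2 = 12.
|S1∩S2∩S3| = 4.
|S1 ∪ S2 ∪ S3| = 74 − 28 + 4 = 50.00.

50.00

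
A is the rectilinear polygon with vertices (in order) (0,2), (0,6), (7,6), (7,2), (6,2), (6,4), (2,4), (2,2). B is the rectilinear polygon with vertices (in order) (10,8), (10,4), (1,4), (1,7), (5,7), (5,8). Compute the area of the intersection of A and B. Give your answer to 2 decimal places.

12.00

The intersection is the polygon with vertices (7,6), (7,4), (6,4), (2,4), (1,4), (1,6).
By the shoelace formula its area is 12.00.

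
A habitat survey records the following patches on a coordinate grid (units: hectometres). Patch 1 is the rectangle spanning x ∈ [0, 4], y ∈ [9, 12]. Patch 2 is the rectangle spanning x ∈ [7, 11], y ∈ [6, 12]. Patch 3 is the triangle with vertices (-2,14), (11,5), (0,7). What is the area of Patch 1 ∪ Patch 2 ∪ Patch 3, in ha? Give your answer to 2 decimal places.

61.59

By inclusion–exclusion:
Individual areas: |Patch 1| = 12, |Patch 2| = 24, |Patch 3| = 36.5.
|Patch 1∩Patch 2| = 0 (no overlap).
|Patch 1∩Patch 3| = 8.6496.
|Patch 2∩Patch 3| = 2.2607.
|Patch 1∩Patch 2∩Patch 3| = 0.
|Patch 1 ∪ Patch 2 ∪ Patch 3| = 72.5 − 10.9103 + 0 = 61.59.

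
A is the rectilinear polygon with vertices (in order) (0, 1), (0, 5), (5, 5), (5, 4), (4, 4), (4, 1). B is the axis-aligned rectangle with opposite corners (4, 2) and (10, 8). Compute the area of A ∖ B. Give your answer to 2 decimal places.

|A| = 17, |A∩B| = 1.
|A ∖ B| = |A| − |A∩B| = 17 − 1 = 16.00.

16.00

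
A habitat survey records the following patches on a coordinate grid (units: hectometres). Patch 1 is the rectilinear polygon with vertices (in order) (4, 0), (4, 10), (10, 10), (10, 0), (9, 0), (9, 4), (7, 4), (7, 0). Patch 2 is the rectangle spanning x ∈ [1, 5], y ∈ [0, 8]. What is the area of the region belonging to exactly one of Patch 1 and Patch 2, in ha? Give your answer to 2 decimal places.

68.00

|Patch 1| = 52, |Patch 2| = 32, |Patch 1∩Patch 2| = 8.
|Patch 1 △ Patch 2| = |Patch 1| + |Patch 2| − 2·|Patch 1∩Patch 2| = 52 + 32 − 16 = 68.00.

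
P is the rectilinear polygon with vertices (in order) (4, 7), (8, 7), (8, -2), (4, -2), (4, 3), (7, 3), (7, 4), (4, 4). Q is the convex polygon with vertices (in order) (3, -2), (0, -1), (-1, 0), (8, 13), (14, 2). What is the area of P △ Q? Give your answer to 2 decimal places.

|P| = 33, |Q| = 108.5, |P∩Q| = 28.6364.
|P △ Q| = |P| + |Q| − 2·|P∩Q| = 33 + 108.5 − 57.2727 = 84.23.

84.23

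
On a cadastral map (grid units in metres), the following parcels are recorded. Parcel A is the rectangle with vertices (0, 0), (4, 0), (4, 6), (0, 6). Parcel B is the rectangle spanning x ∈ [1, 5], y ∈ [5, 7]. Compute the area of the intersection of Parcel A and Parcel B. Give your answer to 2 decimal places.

|Parcel A∩Parcel B|: x∈[1,4], y∈[5,6] → 3·1 = 3.

3.00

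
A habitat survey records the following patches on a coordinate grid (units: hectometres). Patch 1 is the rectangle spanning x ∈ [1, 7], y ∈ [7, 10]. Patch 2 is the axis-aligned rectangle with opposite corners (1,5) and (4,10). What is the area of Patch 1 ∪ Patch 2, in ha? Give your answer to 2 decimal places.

24.00

By inclusion–exclusion:
Individual areas: |Patch 1| = 18, |Patch 2| = 15.
|Patch 1∩Patch 2|: x∈[1,4], y∈[7,10] → 3·3 = 9.
|Patch 1 ∪ Patch 2| = 33 − 9 = 24.00.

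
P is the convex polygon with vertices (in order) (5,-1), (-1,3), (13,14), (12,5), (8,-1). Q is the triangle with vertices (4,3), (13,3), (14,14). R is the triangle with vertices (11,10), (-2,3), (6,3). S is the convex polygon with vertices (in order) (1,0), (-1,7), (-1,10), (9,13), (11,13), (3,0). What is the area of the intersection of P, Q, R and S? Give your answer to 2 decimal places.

1.22

The intersection is the polygon with vertices (6.619,5.881), (4.846,3), (4,3).
By the shoelace formula its area is 1.22.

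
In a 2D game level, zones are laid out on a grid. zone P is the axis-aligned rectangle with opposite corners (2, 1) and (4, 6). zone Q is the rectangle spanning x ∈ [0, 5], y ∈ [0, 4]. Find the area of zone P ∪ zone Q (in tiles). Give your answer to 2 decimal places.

24.00

By inclusion–exclusion:
Individual areas: |zone P| = 10, |zone Q| = 20.
|zone P∩zone Q|: x∈[2,4], y∈[1,4] → 2·3 = 6.
|zone P ∪ zone Q| = 30 − 6 = 24.00.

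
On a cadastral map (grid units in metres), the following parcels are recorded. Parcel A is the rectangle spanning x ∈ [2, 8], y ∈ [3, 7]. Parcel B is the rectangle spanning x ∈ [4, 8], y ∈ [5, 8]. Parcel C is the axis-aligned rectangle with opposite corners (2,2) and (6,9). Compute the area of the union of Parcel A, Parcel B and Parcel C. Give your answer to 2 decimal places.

38.00

By inclusion–exclusion:
Individual areas: |Parcel A| = 24, |Parcel B| = 12, |Parcel C| = 28.
|Parcel A∩Parcel B|: x∈[4,8], y∈[5,7] → 4·2 = 8.
|Parcel A∩Parcel C|: x∈[2,6], y∈[3,7] → 4·4 = 16.
|Parcel B∩Parcel C|: x∈[4,6], y∈[5,8] → 2·3 = 6.
|Parcel A∩Parcel B∩Parcel C| = 4.
|Parcel A ∪ Parcel B ∪ Parcel C| = 64 − 30 + 4 = 38.00.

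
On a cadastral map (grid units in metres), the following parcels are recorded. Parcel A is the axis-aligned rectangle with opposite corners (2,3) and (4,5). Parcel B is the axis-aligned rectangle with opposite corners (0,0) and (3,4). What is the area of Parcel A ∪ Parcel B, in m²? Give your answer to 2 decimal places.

15.00

By inclusion–exclusion:
Individual areas: |Parcel A| = 4, |Parcel B| = 12.
|Parcel A∩Parcel B|: x∈[2,3], y∈[3,4] → 1·1 = 1.
|Parcel A ∪ Parcel B| = 16 − 1 = 15.00.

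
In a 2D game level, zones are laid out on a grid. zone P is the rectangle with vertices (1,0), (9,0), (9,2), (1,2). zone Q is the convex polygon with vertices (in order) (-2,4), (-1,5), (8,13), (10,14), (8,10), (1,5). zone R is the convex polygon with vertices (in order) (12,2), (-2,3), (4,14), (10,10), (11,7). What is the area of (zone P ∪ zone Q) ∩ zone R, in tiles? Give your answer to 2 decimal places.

The region (zone P ∪ zone Q) ∩ zone R is the polygon with vertices (6.929,12.048), (8.5,11), (8,10), (1,5), (-1.333,4.222), (-0.824,5.157).
By the shoelace formula its area is 18.68.

18.68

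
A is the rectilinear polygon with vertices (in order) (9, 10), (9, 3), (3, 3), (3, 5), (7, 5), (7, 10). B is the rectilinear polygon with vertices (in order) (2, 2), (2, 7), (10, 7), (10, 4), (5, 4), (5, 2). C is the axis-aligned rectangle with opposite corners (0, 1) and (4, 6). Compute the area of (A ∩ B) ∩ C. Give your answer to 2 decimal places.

The region (A ∩ B) ∩ C is the polygon with vertices (3,3), (3,5), (4,5), (4,3).
By the shoelace formula its area is 2.00.

2.00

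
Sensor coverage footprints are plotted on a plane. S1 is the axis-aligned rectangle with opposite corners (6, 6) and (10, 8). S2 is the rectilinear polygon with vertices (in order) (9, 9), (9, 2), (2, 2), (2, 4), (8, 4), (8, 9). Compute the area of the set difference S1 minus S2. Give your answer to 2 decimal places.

6.00

|S1| = 8, |S1∩S2| = 2.
|S1 ∖ S2| = |S1| − |S1∩S2| = 8 − 2 = 6.00.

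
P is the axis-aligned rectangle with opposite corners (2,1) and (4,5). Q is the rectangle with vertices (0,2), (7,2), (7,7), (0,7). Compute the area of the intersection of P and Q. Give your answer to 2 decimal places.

6.00

|P∩Q|: x∈[2,4], y∈[2,5] → 2·3 = 6.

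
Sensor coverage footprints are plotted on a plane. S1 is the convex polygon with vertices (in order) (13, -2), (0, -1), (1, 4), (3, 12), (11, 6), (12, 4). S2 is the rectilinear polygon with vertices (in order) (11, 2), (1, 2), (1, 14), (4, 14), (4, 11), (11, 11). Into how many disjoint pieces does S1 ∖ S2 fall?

2

S1 ∖ S2 splits into 2 disjoint pieces (area 47, area 0.0417).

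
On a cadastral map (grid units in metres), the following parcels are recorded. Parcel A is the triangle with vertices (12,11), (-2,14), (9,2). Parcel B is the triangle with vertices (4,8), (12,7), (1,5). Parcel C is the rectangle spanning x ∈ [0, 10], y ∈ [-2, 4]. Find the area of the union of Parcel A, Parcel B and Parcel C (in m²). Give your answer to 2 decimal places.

By inclusion–exclusion:
Individual areas: |Parcel A| = 67.5, |Parcel B| = 13.5, |Parcel C| = 60.
|Parcel A∩Parcel B| = 8.1788.
|Parcel A∩Parcel C| = 2.5.
|Parcel B∩Parcel C| = 0.
|Parcel A∩Parcel B∩Parcel C| = 0.
|Parcel A ∪ Parcel B ∪ Parcel C| = 141 − 10.6788 + 0 = 130.32.

130.32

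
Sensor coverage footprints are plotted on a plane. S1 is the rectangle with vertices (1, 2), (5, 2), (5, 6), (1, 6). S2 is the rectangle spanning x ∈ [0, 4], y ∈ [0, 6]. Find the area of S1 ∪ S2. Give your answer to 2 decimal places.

28.00

By inclusion–exclusion:
Individual areas: |S1| = 16, |S2| = 24.
|S1∩S2|: x∈[1,4], y∈[2,6] → 3·4 = 12.
|S1 ∪ S2| = 40 − 12 = 28.00.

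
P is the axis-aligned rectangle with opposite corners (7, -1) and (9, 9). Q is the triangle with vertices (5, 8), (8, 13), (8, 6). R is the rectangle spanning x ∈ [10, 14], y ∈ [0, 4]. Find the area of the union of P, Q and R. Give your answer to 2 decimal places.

By inclusion–exclusion:
Individual areas: |P| = 20, |Q| = 10.5, |R| = 16.
|P∩Q| = 2.6667.
|P∩R| = 0 (no overlap).
|Q∩R| = 0.
|P∩Q∩R| = 0.
|P ∪ Q ∪ R| = 46.5 − 2.6667 + 0 = 43.83.

43.83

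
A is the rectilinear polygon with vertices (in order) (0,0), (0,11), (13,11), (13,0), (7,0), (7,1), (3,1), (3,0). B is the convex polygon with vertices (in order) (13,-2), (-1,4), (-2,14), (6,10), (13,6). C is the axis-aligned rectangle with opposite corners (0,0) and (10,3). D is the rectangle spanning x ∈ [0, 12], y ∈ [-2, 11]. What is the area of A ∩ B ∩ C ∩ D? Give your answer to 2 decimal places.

The intersection is the polygon with vertices (7,0.571), (7,1), (6,1), (1.333,3), (10,3), (10,0), (8.333,0).
By the shoelace formula its area is 15.29.

15.29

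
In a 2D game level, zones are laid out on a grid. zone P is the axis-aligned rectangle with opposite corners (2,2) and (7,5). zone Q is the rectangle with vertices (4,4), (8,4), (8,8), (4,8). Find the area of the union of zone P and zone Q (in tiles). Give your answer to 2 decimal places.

By inclusion–exclusion:
Individual areas: |zone P| = 15, |zone Q| = 16.
|zone P∩zone Q|: x∈[4,7], y∈[4,5] → 3·1 = 3.
|zone P ∪ zone Q| = 31 − 3 = 28.00.

28.00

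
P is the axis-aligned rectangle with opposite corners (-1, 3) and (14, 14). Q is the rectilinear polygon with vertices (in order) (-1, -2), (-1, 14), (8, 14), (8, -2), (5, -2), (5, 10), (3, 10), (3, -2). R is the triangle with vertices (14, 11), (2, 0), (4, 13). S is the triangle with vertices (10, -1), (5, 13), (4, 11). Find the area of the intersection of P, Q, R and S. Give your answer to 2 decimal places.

9.17

The intersection is the polygon with vertices (7.143,4.714), (5,9), (5,10), (4.5,10), (4,11), (4.909,12.818), (5.077,12.785), (7.758,5.278).
By the shoelace formula its area is 9.17.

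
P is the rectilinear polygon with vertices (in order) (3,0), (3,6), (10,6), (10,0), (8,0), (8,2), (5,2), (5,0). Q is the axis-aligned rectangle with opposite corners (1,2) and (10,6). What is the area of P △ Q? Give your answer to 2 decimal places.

|P| = 36, |Q| = 36, |P∩Q| = 28.
|P △ Q| = |P| + |Q| − 2·|P∩Q| = 36 + 36 − 56 = 16.00.

16.00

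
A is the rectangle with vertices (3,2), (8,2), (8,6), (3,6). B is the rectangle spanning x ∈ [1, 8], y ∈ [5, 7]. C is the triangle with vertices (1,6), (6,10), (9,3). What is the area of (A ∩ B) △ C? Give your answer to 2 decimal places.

18.86

|A ∩ B| = 5.
|(A ∩ B) ∩ C| = 4.8214.
|(A ∩ B) △ C| = 5 + 23.5 − 9.6429 = 18.86.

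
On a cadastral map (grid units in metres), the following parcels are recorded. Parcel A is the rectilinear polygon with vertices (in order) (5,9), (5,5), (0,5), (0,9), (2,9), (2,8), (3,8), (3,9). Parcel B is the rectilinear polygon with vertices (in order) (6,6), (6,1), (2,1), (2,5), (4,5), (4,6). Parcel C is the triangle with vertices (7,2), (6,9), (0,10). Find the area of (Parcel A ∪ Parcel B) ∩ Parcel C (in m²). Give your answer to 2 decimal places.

11.01

|Parcel A ∪ Parcel B| = 36.
|(Parcel A ∪ Parcel B) ∩ Parcel C| = 11.01.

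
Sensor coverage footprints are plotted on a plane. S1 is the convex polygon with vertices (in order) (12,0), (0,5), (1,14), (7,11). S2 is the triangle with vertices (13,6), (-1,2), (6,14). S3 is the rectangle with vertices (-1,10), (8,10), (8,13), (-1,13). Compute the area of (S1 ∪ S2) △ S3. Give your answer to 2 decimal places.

|S1 ∪ S2| = 107.807.
|(S1 ∪ S2) ∩ S3| = 19.9797.
|(S1 ∪ S2) △ S3| = 107.807 + 27 − 39.9595 = 94.85.

94.85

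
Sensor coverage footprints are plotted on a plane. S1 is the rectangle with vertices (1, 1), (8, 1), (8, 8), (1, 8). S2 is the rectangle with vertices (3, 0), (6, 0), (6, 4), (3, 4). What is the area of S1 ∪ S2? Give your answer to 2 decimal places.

By inclusion–exclusion:
Individual areas: |S1| = 49, |S2| = 12.
|S1∩S2|: x∈[3,6], y∈[1,4] → 3·3 = 9.
|S1 ∪ S2| = 61 − 9 = 52.00.

52.00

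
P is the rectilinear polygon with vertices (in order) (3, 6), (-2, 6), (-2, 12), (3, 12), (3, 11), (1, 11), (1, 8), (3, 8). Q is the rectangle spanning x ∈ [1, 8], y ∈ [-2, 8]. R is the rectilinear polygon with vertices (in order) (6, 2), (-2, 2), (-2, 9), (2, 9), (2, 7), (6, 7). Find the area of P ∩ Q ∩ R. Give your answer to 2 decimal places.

The intersection is the polygon with vertices (1,8), (2,8), (2,7), (3,7), (3,6), (1,6).
By the shoelace formula its area is 3.00.

3.00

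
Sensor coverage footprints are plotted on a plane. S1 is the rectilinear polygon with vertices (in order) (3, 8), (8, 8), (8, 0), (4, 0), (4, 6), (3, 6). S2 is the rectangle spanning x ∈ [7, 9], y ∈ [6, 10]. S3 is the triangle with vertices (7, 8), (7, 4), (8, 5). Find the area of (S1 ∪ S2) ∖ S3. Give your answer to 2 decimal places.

38.00

|S1 ∪ S2| = 40.
|(S1 ∪ S2) ∩ S3| = 2.
|(S1 ∪ S2) ∖ S3| = 40 − 2 = 38.00.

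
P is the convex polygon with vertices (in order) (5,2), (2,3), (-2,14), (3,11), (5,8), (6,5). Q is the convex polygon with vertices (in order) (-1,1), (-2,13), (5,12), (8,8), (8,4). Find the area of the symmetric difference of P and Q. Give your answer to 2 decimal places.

|P| = 43, |Q| = 88, |P∩Q| = 41.1605.
|P △ Q| = |P| + |Q| − 2·|P∩Q| = 43 + 88 − 82.3211 = 48.68.

48.68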